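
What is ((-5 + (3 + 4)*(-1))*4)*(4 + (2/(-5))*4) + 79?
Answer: -181/5 ≈ -36.200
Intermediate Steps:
((-5 + (3 + 4)*(-1))*4)*(4 + (2/(-5))*4) + 79 = ((-5 + 7*(-1))*4)*(4 + (2*(-⅕))*4) + 79 = ((-5 - 7)*4)*(4 - ⅖*4) + 79 = (-12*4)*(4 - 8/5) + 79 = -48*12/5 + 79 = -576/5 + 79 = -181/5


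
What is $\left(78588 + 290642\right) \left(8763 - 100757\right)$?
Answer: $-33966944620$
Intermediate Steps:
$\left(78588 + 290642\right) \left(8763 - 100757\right) = 369230 \left(-91994\right) = -33966944620$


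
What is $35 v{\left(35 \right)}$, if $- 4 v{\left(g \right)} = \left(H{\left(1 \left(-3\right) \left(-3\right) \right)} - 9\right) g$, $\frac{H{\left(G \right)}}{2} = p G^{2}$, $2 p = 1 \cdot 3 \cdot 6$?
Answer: $- \frac{1775025}{4} \approx -4.4376 \cdot 10^{5}$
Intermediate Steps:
$p = 9$ ($p = \frac{1 \cdot 3 \cdot 6}{2} = \frac{3 \cdot 6}{2} = \frac{1}{2} \cdot 18 = 9$)
$H{\left(G \right)} = 18 G^{2}$ ($H{\left(G \right)} = 2 \cdot 9 G^{2} = 18 G^{2}$)
$v{\left(g \right)} = - \frac{1449 g}{4}$ ($v{\left(g \right)} = - \frac{\left(18 \left(1 \left(-3\right) \left(-3\right)\right)^{2} - 9\right) g}{4} = - \frac{\left(18 \left(\left(-3\right) \left(-3\right)\right)^{2} - 9\right) g}{4} = - \frac{\left(18 \cdot 9^{2} - 9\right) g}{4} = - \frac{\left(18 \cdot 81 - 9\right) g}{4} = - \frac{\left(1458 - 9\right) g}{4} = - \frac{1449 g}{4}$)
$35 v{\left(35 \right)} = 35 \left(\left(- \frac{1449}{4}\right) 35\right) = 35 \left(- \frac{50715}{4}\right) = - \frac{1775025}{4}$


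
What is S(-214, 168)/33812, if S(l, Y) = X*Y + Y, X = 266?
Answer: 11214/8453 ≈ 1.3266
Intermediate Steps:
S(l, Y) = 267*Y (S(l, Y) = 266*Y + Y = 267*Y)
S(-214, 168)/33812 = (267*168)/33812 = 44856*(1/33812) = 11214/8453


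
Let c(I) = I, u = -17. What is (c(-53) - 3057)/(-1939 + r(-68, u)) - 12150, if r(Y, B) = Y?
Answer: -24381940/2007 ≈ -12148.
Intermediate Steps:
(c(-53) - 3057)/(-1939 + r(-68, u)) - 12150 = (-53 - 3057)/(-1939 - 68) - 12150 = -3110/(-2007) - 12150 = -3110*(-1/2007) - 12150 = 3110/2007 - 12150 = -24381940/2007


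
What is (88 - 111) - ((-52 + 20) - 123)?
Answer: 132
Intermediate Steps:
(88 - 111) - ((-52 + 20) - 123) = -23 - (-32 - 123) = -23 - 1*(-155) = -23 + 155 = 132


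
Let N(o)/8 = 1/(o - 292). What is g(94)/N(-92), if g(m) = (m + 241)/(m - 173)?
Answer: 16080/79 ≈ 203.54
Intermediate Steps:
g(m) = (241 + m)/(-173 + m)
N(o) = 8/(-292 + o) (N(o) = 8/(o - 292) = 8/(-292 + o))
g(94)/N(-92) = ((241 + 94)/(-173 + 94))/((8/(-292 - 92))) = (335/(-79))/((8/(-384))) = (-1/79*335)/((8*(-1/384))) = -335/(79*(-1/48)) = -335/79*(-48) = 16080/79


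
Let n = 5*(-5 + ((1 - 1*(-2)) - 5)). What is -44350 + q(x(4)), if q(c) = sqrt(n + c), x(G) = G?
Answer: -44350 + I*sqrt(31) ≈ -44350.0 + 5.5678*I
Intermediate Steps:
n = -35 (n = 5*(-5 + ((1 + 2) - 5)) = 5*(-5 + (3 - 5)) = 5*(-5 - 2) = 5*(-7) = -35)
q(c) = sqrt(-35 + c)
-44350 + q(x(4)) = -44350 + sqrt(-35 + 4) = -44350 + sqrt(-31) = -44350 + I*sqrt(31)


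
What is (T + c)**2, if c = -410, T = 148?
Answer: 68644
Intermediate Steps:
(T + c)**2 = (148 - 410)**2 = (-262)**2 = 68644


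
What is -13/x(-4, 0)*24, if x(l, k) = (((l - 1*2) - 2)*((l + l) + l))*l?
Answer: 13/16 ≈ 0.81250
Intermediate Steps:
x(l, k) = 3*l**2*(-4 + l) (x(l, k) = (((l - 2) - 2)*(2*l + l))*l = (((-2 + l) - 2)*(3*l))*l = ((-4 + l)*(3*l))*l = (3*l*(-4 + l))*l = 3*l**2*(-4 + l))
-13/x(-4, 0)*24 = -13*1/(48*(-4 - 4))*24 = -13/(3*16*(-8))*24 = -13/(-384)*24 = -13*(-1/384)*24 = (13/384)*24 = 13/16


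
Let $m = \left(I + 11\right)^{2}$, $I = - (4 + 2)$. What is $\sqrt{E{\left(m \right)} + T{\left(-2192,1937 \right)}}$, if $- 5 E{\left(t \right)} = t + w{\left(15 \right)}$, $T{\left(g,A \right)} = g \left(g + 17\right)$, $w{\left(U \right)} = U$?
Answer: $2 \sqrt{1191898} \approx 2183.5$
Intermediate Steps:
$T{\left(g,A \right)} = g \left(17 + g\right)$
$I = -6$ ($I = \left(-1\right) 6 = -6$)
$m = 25$ ($m = \left(-6 + 11\right)^{2} = 5^{2} = 25$)
$E{\left(t \right)} = -3 - \frac{t}{5}$ ($E{\left(t \right)} = - \frac{t + 15}{5} = - \frac{15 + t}{5} = -3 - \frac{t}{5}$)
$\sqrt{E{\left(m \right)} + T{\left(-2192,1937 \right)}} = \sqrt{\left(-3 - 5\right) - 2192 \left(17 - 2192\right)} = \sqrt{\left(-3 - 5\right) - -4767600} = \sqrt{-8 + 4767600} = \sqrt{4767592} = 2 \sqrt{1191898}$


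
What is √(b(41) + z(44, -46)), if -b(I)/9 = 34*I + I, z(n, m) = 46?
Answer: I*√12869 ≈ 113.44*I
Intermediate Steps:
b(I) = -315*I (b(I) = -9*(34*I + I) = -315*I)
√(b(41) + z(44, -46)) = √(-315*41 + 46) = √(-12915 + 46) = √(-12869) = I*√12869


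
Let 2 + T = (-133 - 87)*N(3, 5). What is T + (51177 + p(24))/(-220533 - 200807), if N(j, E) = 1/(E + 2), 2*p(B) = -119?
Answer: -39580553/1179752 ≈ -33.550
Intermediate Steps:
p(B) = -119/2 (p(B) = (½)*(-119) = -119/2)
N(j, E) = 1/(2 + E)
T = -234/7 (T = -2 + (-133 - 87)/(2 + 5) = -2 - 220/7 = -234/7 ≈ -33.429)
T + (51177 + p(24))/(-220533 - 200807) = -234/7 + (51177 - 119/2)/(-220533 - 200807) = -234/7 + (102235/2)/(-421340) = -234/7 + (102235/2)*(-1/421340) = -234/7 - 20447/168536 = -39580553/1179752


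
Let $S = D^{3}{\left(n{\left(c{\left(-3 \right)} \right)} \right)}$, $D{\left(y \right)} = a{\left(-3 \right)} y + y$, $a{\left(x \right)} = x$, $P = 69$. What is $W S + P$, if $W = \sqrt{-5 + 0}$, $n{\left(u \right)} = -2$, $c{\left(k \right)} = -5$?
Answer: $69 + 64 i \sqrt{5} \approx 69.0 + 143.11 i$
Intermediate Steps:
$D{\left(y \right)} = - 2 y$ ($D{\left(y \right)} = - 3 y + y = - 2 y$)
$W = i \sqrt{5}$ ($W = \sqrt{-5} = i \sqrt{5} \approx 2.2361 i$)
$S = 64$ ($S = \left(\left(-2\right) \left(-2\right)\right)^{3} = 4^{3} = 64$)
$W S + P = i \sqrt{5} \cdot 64 + 69 = 64 i \sqrt{5} + 69 = 69 + 64 i \sqrt{5}$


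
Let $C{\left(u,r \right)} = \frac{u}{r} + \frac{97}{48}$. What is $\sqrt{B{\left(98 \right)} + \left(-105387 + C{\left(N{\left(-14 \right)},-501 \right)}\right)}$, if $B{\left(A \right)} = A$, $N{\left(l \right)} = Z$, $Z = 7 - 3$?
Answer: $\frac{i \sqrt{422834224989}}{2004} \approx 324.48 i$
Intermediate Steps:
$Z = 4$ ($Z = 7 - 3 = 4$)
$N{\left(l \right)} = 4$
$C{\left(u,r \right)} = \frac{97}{48} + \frac{u}{r}$ ($C{\left(u,r \right)} = \frac{u}{r} + 97 \cdot \frac{1}{48} = \frac{u}{r} + \frac{97}{48} = \frac{97}{48} + \frac{u}{r}$)
$\sqrt{B{\left(98 \right)} + \left(-105387 + C{\left(N{\left(-14 \right)},-501 \right)}\right)} = \sqrt{98 - \left(\frac{5058479}{48} + \frac{4}{501}\right)} = \sqrt{98 + \left(-105387 + \left(\frac{97}{48} + 4 \left(- \frac{1}{501}\right)\right)\right)} = \sqrt{98 + \left(-105387 + \left(\frac{97}{48} - \frac{4}{501}\right)\right)} = \sqrt{98 + \left(-105387 + \frac{16135}{8016}\right)} = \sqrt{98 - \frac{844766057}{8016}} = \sqrt{- \frac{843980489}{8016}} = \frac{i \sqrt{422834224989}}{2004}$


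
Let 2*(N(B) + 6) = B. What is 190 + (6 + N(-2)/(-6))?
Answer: 1183/6 ≈ 197.17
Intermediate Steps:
N(B) = -6 + B/2
190 + (6 + N(-2)/(-6)) = 190 + (6 + (-6 + (1/2)*(-2))/(-6)) = 190 + (6 - (-6 - 1)/6) = 190 + (6 - 1/6*(-7)) = 190 + (6 + 7/6) = 190 + 43/6 = 1183/6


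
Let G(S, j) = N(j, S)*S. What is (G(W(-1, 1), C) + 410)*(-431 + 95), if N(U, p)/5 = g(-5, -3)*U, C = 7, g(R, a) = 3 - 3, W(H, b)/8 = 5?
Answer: -137760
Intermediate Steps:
W(H, b) = 40 (W(H, b) = 8*5 = 40)
g(R, a) = 0
N(U, p) = 0 (N(U, p) = 5*(0*U) = 5*0 = 0)
G(S, j) = 0 (G(S, j) = 0*S = 0)
(G(W(-1, 1), C) + 410)*(-431 + 95) = (0 + 410)*(-431 + 95) = 410*(-336) = -137760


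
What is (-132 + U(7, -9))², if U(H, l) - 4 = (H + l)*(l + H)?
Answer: 15376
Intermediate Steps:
U(H, l) = 4 + (H + l)² (U(H, l) = 4 + (H + l)*(l + H) = 4 + (H + l)*(H + l) = 4 + (H + l)²)
(-132 + U(7, -9))² = (-132 + (4 + (7 - 9)²))² = (-132 + (4 + (-2)²))² = (-132 + (4 + 4))² = (-132 + 8)² = (-124)² = 15376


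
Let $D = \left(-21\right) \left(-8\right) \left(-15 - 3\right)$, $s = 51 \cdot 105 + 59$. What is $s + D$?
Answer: $2390$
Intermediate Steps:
$s = 5414$ ($s = 5355 + 59 = 5414$)
$D = -3024$ ($D = 168 \left(-18\right) = -3024$)
$s + D = 5414 - 3024 = 2390$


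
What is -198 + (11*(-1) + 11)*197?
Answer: -198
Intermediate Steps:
-198 + (11*(-1) + 11)*197 = -198 + (-11 + 11)*197 = -198 + 0*197 = -198 + 0 = -198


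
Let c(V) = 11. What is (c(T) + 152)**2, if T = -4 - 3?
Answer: 26569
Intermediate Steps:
T = -7
(c(T) + 152)**2 = (11 + 152)**2 = 163**2 = 26569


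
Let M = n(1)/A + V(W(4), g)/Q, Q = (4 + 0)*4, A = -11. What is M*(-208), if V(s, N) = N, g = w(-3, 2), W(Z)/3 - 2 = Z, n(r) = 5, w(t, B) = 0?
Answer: 1040/11 ≈ 94.545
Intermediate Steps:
W(Z) = 6 + 3*Z
g = 0
Q = 16 (Q = 4*4 = 16)
M = -5/11 (M = 5/(-11) + 0/16 = 5*(-1/11) + 0*(1/16) = -5/11 + 0 = -5/11 ≈ -0.45455)
M*(-208) = -5/11*(-208) = 1040/11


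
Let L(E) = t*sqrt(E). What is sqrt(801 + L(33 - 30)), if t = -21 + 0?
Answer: sqrt(801 - 21*sqrt(3)) ≈ 27.652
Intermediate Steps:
t = -21
L(E) = -21*sqrt(E)
sqrt(801 + L(33 - 30)) = sqrt(801 - 21*sqrt(33 - 30)) = sqrt(801 - 21*sqrt(3))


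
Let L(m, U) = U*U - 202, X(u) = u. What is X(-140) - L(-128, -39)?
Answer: -1459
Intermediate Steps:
L(m, U) = -202 + U² (L(m, U) = U² - 202 = -202 + U²)
X(-140) - L(-128, -39) = -140 - (-202 + (-39)²) = -140 - (-202 + 1521) = -140 - 1*1319 = -140 - 1319 = -1459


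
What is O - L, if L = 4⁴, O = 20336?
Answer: 20080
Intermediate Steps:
L = 256
O - L = 20336 - 1*256 = 20336 - 256 = 20080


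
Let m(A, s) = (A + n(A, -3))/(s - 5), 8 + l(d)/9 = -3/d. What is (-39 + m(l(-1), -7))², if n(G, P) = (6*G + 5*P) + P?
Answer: 2025/16 ≈ 126.56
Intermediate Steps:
l(d) = -72 - 27/d (l(d) = -72 + 9*(-3/d) = -72 - 27/d)
n(G, P) = 6*G + 6*P (n(G, P) = (5*P + 6*G) + P = 6*G + 6*P)
m(A, s) = (-18 + 7*A)/(-5 + s) (m(A, s) = (A + (6*A + 6*(-3)))/(s - 5) = (A + (6*A - 18))/(-5 + s) = (A + (-18 + 6*A))/(-5 + s) = (-18 + 7*A)/(-5 + s))
(-39 + m(l(-1), -7))² = (-39 + (-18 + 7*(-72 - 27/(-1)))/(-5 - 7))² = (-39 + (-18 + 7*(-72 - 27*(-1)))/(-12))² = (-39 - (-18 + 7*(-72 + 27))/12)² = (-39 - (-18 + 7*(-45))/12)² = (-39 - (-18 - 315)/12)² = (-39 - 1/12*(-333))² = (-39 + 111/4)² = (-45/4)² = 2025/16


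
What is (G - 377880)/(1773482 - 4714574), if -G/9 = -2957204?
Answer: -2186413/245091 ≈ -8.9208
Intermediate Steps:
G = 26614836 (G = -9*(-2957204) = 26614836)
(G - 377880)/(1773482 - 4714574) = (26614836 - 377880)/(1773482 - 4714574) = 26236956/(-2941092) = 26236956*(-1/2941092) = -2186413/245091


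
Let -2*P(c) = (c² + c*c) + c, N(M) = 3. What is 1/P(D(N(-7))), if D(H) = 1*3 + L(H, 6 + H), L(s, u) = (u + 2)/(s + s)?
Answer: -9/232 ≈ -0.038793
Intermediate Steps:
L(s, u) = (2 + u)/(2*s) (L(s, u) = (2 + u)/((2*s)) = (2 + u)*(1/(2*s)) = (2 + u)/(2*s))
D(H) = 3 + (8 + H)/(2*H) (D(H) = 1*3 + (2 + (6 + H))/(2*H) = 3 + (8 + H)/(2*H))
P(c) = -c² - c/2 (P(c) = -((c² + c*c) + c)/2 = -((c² + c²) + c)/2 = -(2*c² + c)/2 = -(c + 2*c²)/2 = -c² - c/2)
1/P(D(N(-7))) = 1/(-(7/2 + 4/3)*(½ + (7/2 + 4/3))) = 1/(-1*29/6*(½ + 29/6)) = 1/(-1*29/6*16/3) = 1/(-232/9) = -9/232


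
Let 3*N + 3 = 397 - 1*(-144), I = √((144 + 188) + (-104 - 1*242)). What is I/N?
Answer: 3*I*√14/538 ≈ 0.020864*I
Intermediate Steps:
I = I*√14 (I = √(332 + (-104 - 242)) = √(332 - 346) = √(-14) = I*√14 ≈ 3.7417*I)
N = 538/3 (N = -1 + (397 - 1*(-144))/3 = -1 + (397 + 144)/3 = -1 + (⅓)*541 = -1 + 541/3 = 538/3 ≈ 179.33)
I/N = (I*√14)/(538/3) = (I*√14)*(3/538) = 3*I*√14/538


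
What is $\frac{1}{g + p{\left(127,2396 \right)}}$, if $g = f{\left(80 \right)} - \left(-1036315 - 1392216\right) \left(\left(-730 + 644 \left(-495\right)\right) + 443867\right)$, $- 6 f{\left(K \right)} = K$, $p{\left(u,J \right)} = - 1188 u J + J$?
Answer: $\frac{3}{904929999161} \approx 3.3152 \cdot 10^{-12}$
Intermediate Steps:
$p{\left(u,J \right)} = J - 1188 J u$ ($p{\left(u,J \right)} = - 1188 J u + J = J - 1188 J u$)
$f{\left(K \right)} = - \frac{K}{6}$
$g = \frac{906014488661}{3}$ ($g = \left(- \frac{1}{6}\right) 80 - \left(-1036315 - 1392216\right) \left(\left(-730 + 644 \left(-495\right)\right) + 443867\right) = - \frac{40}{3} - - 2428531 \left(\left(-730 - 318780\right) + 443867\right) = - \frac{40}{3} - - 2428531 \left(-319510 + 443867\right) = - \frac{40}{3} - \left(-2428531\right) 124357 = - \frac{40}{3} - -302004829567 = - \frac{40}{3} + 302004829567 = \frac{906014488661}{3} \approx 3.02 \cdot 10^{11}$)
$\frac{1}{g + p{\left(127,2396 \right)}} = \frac{1}{\frac{906014488661}{3} + 2396 \left(1 - 150876\right)} = \frac{1}{\frac{906014488661}{3} + 2396 \left(-150875\right)} = \frac{1}{\frac{906014488661}{3} - 361496500} = \frac{1}{\frac{904929999161}{3}} = \frac{3}{904929999161}$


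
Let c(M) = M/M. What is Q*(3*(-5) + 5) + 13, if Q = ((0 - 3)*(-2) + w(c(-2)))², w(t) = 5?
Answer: -1197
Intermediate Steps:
c(M) = 1
Q = 121 (Q = ((0 - 3)*(-2) + 5)² = (-3*(-2) + 5)² = (6 + 5)² = 11² = 121)
Q*(3*(-5) + 5) + 13 = 121*(3*(-5) + 5) + 13 = 121*(-15 + 5) + 13 = 121*(-10) + 13 = -1210 + 13 = -1197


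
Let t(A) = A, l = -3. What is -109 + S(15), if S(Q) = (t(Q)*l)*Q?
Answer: -784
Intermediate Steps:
S(Q) = -3*Q**2 (S(Q) = (Q*(-3))*Q = (-3*Q)*Q = -3*Q**2)
-109 + S(15) = -109 - 3*15**2 = -109 - 3*225 = -109 - 675 = -784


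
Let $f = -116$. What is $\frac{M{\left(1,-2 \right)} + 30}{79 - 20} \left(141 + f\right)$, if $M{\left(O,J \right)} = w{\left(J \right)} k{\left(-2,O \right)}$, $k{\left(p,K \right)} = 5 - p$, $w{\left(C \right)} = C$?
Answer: $\frac{400}{59} \approx 6.7797$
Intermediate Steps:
$M{\left(O,J \right)} = 7 J$ ($M{\left(O,J \right)} = J \left(5 - -2\right) = J \left(5 + 2\right) = J 7 = 7 J$)
$\frac{M{\left(1,-2 \right)} + 30}{79 - 20} \left(141 + f\right) = \frac{7 \left(-2\right) + 30}{79 - 20} \left(141 - 116\right) = \frac{-14 + 30}{59} \cdot 25 = 16 \cdot \frac{1}{59} \cdot 25 = \frac{16}{59} \cdot 25 = \frac{400}{59}$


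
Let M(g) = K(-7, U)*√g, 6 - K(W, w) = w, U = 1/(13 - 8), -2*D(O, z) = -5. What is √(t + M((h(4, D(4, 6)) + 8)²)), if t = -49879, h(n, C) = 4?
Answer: I*√1245235/5 ≈ 223.18*I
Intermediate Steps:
D(O, z) = 5/2 (D(O, z) = -½*(-5) = 5/2)
U = ⅕ (U = 1/5 = ⅕ ≈ 0.20000)
K(W, w) = 6 - w
M(g) = 29*√g/5 (M(g) = (6 - 1*⅕)*√g = (6 - ⅕)*√g = 29*√g/5)
√(t + M((h(4, D(4, 6)) + 8)²)) = √(-49879 + 29*√((4 + 8)²)/5) = √(-49879 + 29*√(12²)/5) = √(-49879 + 29*√144/5) = √(-49879 + (29/5)*12) = √(-49879 + 348/5) = √(-249047/5) = I*√1245235/5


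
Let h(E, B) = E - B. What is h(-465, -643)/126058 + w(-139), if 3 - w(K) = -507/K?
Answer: -5660239/8761031 ≈ -0.64607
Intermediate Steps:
w(K) = 3 + 507/K (w(K) = 3 - (-507)/K = 3 + 507/K)
h(-465, -643)/126058 + w(-139) = (-465 - 1*(-643))/126058 + (3 + 507/(-139)) = (-465 + 643)*(1/126058) + (3 + 507*(-1/139)) = 178*(1/126058) + (3 - 507/139) = 89/63029 - 90/139 = -5660239/8761031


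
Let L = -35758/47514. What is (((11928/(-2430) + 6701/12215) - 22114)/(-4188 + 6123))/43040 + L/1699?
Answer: -785520498950308153/1108652508605442276000 ≈ -0.00070854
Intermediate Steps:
L = -17879/23757 (L = -35758*1/47514 = -17879/23757 ≈ -0.75258)
(((11928/(-2430) + 6701/12215) - 22114)/(-4188 + 6123))/43040 + L/1699 = (((11928/(-2430) + 6701/12215) - 22114)/(-4188 + 6123))/43040 - 17879/23757/1699 = (((11928*(-1/2430) + 6701*(1/12215)) - 22114)/1935)*(1/43040) - 17879/23757*1/1699 = (((-1988/405 + 6701/12215) - 22114)*(1/1935))*(1/43040) - 17879/40363143 = ((-4313903/989415 - 22114)*(1/1935))*(1/43040) - 17879/40363143 = -21884237213/989415*1/1935*(1/43040) - 17879/40363143 = -21884237213/1914518025*1/43040 - 17879/40363143 = -21884237213/82400855796000 - 17879/40363143 = -785520498950308153/1108652508605442276000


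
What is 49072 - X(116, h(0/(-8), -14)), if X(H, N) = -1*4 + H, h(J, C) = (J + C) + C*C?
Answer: 48960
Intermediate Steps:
h(J, C) = C + J + C**2 (h(J, C) = (C + J) + C**2 = C + J + C**2)
X(H, N) = -4 + H
49072 - X(116, h(0/(-8), -14)) = 49072 - (-4 + 116) = 49072 - 1*112 = 49072 - 112 = 48960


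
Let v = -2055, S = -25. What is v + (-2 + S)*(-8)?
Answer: -1839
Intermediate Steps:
v + (-2 + S)*(-8) = -2055 + (-2 - 25)*(-8) = -2055 - 27*(-8) = -2055 + 216 = -1839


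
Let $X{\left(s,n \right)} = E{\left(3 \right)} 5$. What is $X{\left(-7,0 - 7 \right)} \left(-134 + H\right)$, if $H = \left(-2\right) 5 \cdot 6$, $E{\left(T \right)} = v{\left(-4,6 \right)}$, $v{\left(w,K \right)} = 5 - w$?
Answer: $-8730$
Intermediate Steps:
$E{\left(T \right)} = 9$ ($E{\left(T \right)} = 5 - -4 = 5 + 4 = 9$)
$X{\left(s,n \right)} = 45$ ($X{\left(s,n \right)} = 9 \cdot 5 = 45$)
$H = -60$ ($H = \left(-10\right) 6 = -60$)
$X{\left(-7,0 - 7 \right)} \left(-134 + H\right) = 45 \left(-134 - 60\right) = 45 \left(-194\right) = -8730$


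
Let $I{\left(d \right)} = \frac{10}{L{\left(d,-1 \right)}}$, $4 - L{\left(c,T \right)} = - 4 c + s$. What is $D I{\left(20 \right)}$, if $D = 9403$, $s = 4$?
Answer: $\frac{9403}{8} \approx 1175.4$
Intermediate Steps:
$L{\left(c,T \right)} = 4 c$ ($L{\left(c,T \right)} = 4 - \left(- 4 c + 4\right) = 4 - \left(4 - 4 c\right) = 4 + \left(-4 + 4 c\right) = 4 c$)
$I{\left(d \right)} = \frac{5}{2 d}$ ($I{\left(d \right)} = \frac{10}{4 d} = 10 \frac{1}{4 d} = \frac{5}{2 d}$)
$D I{\left(20 \right)} = 9403 \frac{5}{2 \cdot 20} = 9403 \cdot \frac{5}{2} \cdot \frac{1}{20} = 9403 \cdot \frac{1}{8} = \frac{9403}{8}$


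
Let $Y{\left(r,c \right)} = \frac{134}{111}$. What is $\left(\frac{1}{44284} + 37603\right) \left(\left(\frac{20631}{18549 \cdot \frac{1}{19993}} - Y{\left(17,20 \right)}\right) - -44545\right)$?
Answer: $\frac{12720154837627779067}{5065447482} \approx 2.5112 \cdot 10^{9}$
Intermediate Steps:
$Y{\left(r,c \right)} = \frac{134}{111}$ ($Y{\left(r,c \right)} = 134 \cdot \frac{1}{111} = \frac{134}{111}$)
$\left(\frac{1}{44284} + 37603\right) \left(\left(\frac{20631}{18549 \cdot \frac{1}{19993}} - Y{\left(17,20 \right)}\right) - -44545\right) = \left(\frac{1}{44284} + 37603\right) \left(\left(\frac{20631}{18549 \cdot \frac{1}{19993}} - \frac{134}{111}\right) - -44545\right) = \left(\frac{1}{44284} + 37603\right) \left(\left(\frac{20631}{18549 \cdot \frac{1}{19993}} - \frac{134}{111}\right) + 44545\right) = \frac{1665211253 \left(\left(\frac{20631}{\frac{18549}{19993}} - \frac{134}{111}\right) + 44545\right)}{44284} = \frac{1665211253 \left(\left(20631 \cdot \frac{19993}{18549} - \frac{134}{111}\right) + 44545\right)}{44284} = \frac{1665211253 \left(\left(\frac{137491861}{6183} - \frac{134}{111}\right) + 44545\right)}{44284} = \frac{1665211253 \left(\frac{5086922683}{228771} + 44545\right)}{44284} = \frac{1665211253}{44284} \cdot \frac{15277526878}{228771} = \frac{12720154837627779067}{5065447482}$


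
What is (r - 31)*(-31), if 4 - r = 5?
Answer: 992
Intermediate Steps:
r = -1 (r = 4 - 1*5 = 4 - 5 = -1)
(r - 31)*(-31) = (-1 - 31)*(-31) = -32*(-31) = 992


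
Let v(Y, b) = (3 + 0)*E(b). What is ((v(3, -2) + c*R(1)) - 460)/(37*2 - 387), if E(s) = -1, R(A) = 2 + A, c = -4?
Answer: 475/313 ≈ 1.5176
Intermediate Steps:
v(Y, b) = -3 (v(Y, b) = (3 + 0)*(-1) = 3*(-1) = -3)
((v(3, -2) + c*R(1)) - 460)/(37*2 - 387) = ((-3 - 4*(2 + 1)) - 460)/(37*2 - 387) = ((-3 - 4*3) - 460)/(74 - 387) = ((-3 - 12) - 460)/(-313) = (-15 - 460)*(-1/313) = -475*(-1/313) = 475/313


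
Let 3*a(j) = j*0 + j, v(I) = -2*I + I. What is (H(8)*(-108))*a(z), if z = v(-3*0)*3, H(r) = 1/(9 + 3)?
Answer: 0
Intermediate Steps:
v(I) = -I
H(r) = 1/12
z = 0 (z = -(-3)*0*3 = -1*0*3 = 0*3 = 0)
a(j) = j/3 (a(j) = (j*0 + j)/3 = (0 + j)/3 = j/3)
(H(8)*(-108))*a(z) = ((1/12)*(-108))*((1/3)*0) = -9*0 = 0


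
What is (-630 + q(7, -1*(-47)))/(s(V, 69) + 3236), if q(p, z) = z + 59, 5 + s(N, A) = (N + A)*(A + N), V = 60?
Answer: -131/4968 ≈ -0.026369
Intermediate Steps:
s(N, A) = -5 + (A + N)² (s(N, A) = -5 + (N + A)*(A + N) = -5 + (A + N)*(A + N) = -5 + (A + N)²)
q(p, z) = 59 + z
(-630 + q(7, -1*(-47)))/(s(V, 69) + 3236) = (-630 + (59 - 1*(-47)))/((-5 + (69 + 60)²) + 3236) = (-630 + (59 + 47))/((-5 + 129²) + 3236) = (-630 + 106)/((-5 + 16641) + 3236) = -524/(16636 + 3236) = -524/19872 = -524*1/19872 = -131/4968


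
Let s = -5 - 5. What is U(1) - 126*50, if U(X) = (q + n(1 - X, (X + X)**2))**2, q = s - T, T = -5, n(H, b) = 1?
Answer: -6284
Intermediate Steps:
s = -10
q = -5 (q = -10 - 1*(-5) = -10 + 5 = -5)
U(X) = 16 (U(X) = (-5 + 1)**2 = (-4)**2 = 16)
U(1) - 126*50 = 16 - 126*50 = 16 - 6300 = -6284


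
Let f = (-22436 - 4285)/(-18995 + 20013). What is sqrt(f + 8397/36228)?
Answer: 3*I*sqrt(27304374006933)/3073342 ≈ 5.1007*I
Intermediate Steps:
f = -26721/1018 ≈ -26.249
sqrt(f + 8397/36228) = sqrt(-26721/1018 + 8397/36228) = sqrt(-26721/1018 + 8397*(1/36228)) = sqrt(-26721/1018 + 2799/12076) = sqrt(-159916707/6146684) = 3*I*sqrt(27304374006933)/3073342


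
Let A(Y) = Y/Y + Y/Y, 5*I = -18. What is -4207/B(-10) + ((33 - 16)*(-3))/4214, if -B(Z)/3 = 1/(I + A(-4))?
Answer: -141827149/63210 ≈ -2243.7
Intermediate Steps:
I = -18/5 (I = (⅕)*(-18) = -18/5 ≈ -3.6000)
A(Y) = 2 (A(Y) = 1 + 1 = 2)
B(Z) = 15/8 (B(Z) = -3/(-18/5 + 2) = -3/(-8/5) = -3*(-5/8) = 15/8)
-4207/B(-10) + ((33 - 16)*(-3))/4214 = -4207/15/8 + ((33 - 16)*(-3))/4214 = -4207*8/15 + (17*(-3))*(1/4214) = -33656/15 - 51*1/4214 = -33656/15 - 51/4214 = -141827149/63210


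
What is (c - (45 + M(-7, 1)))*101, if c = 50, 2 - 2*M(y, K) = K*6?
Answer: 707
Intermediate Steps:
M(y, K) = 1 - 3*K (M(y, K) = 1 - K*6/2 = 1 - 3*K)
(c - (45 + M(-7, 1)))*101 = (50 - (45 + (1 - 3*1)))*101 = (50 - (45 + (1 - 3)))*101 = (50 - (45 - 2))*101 = (50 - 1*43)*101 = (50 - 43)*101 = 7*101 = 707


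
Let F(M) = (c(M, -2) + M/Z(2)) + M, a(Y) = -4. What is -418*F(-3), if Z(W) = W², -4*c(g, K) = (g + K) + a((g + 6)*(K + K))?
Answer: 627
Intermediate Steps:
c(g, K) = 1 - K/4 - g/4 (c(g, K) = -((g + K) - 4)/4 = -((K + g) - 4)/4 = -(-4 + K + g)/4 = 1 - K/4 - g/4)
F(M) = 3/2 + M (F(M) = ((1 - ¼*(-2) - M/4) + M/(2²)) + M = ((1 + ½ - M/4) + M/4) + M = ((3/2 - M/4) + M*(¼)) + M = ((3/2 - M/4) + M/4) + M = 3/2 + M)
-418*F(-3) = -418*(3/2 - 3) = -418*(-3/2) = 627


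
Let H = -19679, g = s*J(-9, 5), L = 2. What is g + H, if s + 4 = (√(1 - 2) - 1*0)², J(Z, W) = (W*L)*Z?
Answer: -19229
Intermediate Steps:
J(Z, W) = 2*W*Z (J(Z, W) = (W*2)*Z = (2*W)*Z = 2*W*Z)
s = -5 (s = -4 + (√(1 - 2) - 1*0)² = -4 + (√(-1) + 0)² = -4 + (I + 0)² = -4 + I² = -4 - 1 = -5)
g = 450 (g = -10*5*(-9) = -5*(-90) = 450)
g + H = 450 - 19679 = -19229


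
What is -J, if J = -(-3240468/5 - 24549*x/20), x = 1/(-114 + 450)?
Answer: -207391121/320 ≈ -6.4810e+5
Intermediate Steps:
x = 1/336 ≈ 0.0029762
J = 207391121/320 (J = -24549/((-20/(528 + 1/336))) = -24549/((-20/177409/336)) = -24549/((-20*336/177409)) = -24549/(-6720/177409) = -24549*(-177409/6720) = 207391121/320 ≈ 6.4810e+5)
-J = -1*207391121/320 = -207391121/320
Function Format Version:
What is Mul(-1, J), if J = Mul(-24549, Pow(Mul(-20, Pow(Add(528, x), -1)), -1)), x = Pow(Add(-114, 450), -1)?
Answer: Rational(-207391121, 320) ≈ -6.4810e+5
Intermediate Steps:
x = Rational(1, 336) (x = Pow(336, -1) = Rational(1, 336) ≈ 0.0029762)
J = Rational(207391121, 320) (J = Mul(-24549, Pow(Mul(-20, Pow(Add(528, Rational(1, 336)), -1)), -1)) = Mul(-24549, Pow(Mul(-20, Pow(Rational(177409, 336), -1)), -1)) = Mul(-24549, Pow(Mul(-20, Rational(336, 177409)), -1)) = Mul(-24549, Pow(Rational(-6720, 177409), -1)) = Mul(-24549, Rational(-177409, 6720)) = Rational(207391121, 320) ≈ 6.4810e+5)
Mul(-1, J) = Mul(-1, Rational(207391121, 320)) = Rational(-207391121, 320)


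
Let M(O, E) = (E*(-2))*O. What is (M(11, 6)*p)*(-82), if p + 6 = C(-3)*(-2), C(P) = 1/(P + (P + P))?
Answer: -187616/3 ≈ -62539.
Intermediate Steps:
C(P) = 1/(3*P) (C(P) = 1/(P + 2*P) = 1/(3*P))
M(O, E) = -2*E*O (M(O, E) = (-2*E)*O = -2*E*O)
p = -52/9 (p = -6 + ((⅓)/(-3))*(-2) = -6 + ((⅓)*(-⅓))*(-2) = -6 - ⅑*(-2) = -6 + 2/9 = -52/9 ≈ -5.7778)
(M(11, 6)*p)*(-82) = (-2*6*11*(-52/9))*(-82) = -132*(-52/9)*(-82) = (2288/3)*(-82) = -187616/3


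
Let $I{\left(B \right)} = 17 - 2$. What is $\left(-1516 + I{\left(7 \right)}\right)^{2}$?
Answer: $2253001$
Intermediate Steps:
$I{\left(B \right)} = 15$
$\left(-1516 + I{\left(7 \right)}\right)^{2} = \left(-1516 + 15\right)^{2} = \left(-1501\right)^{2} = 2253001$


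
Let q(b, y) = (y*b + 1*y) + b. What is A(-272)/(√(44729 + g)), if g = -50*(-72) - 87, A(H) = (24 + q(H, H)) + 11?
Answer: 73475*√48242/48242 ≈ 334.52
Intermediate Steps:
q(b, y) = b + y + b*y (q(b, y) = (b*y + y) + b = (y + b*y) + b = b + y + b*y)
A(H) = 35 + H² + 2*H (A(H) = (24 + (H + H + H*H)) + 11 = (24 + (H + H + H²)) + 11 = (24 + (H² + 2*H)) + 11 = (24 + H² + 2*H) + 11 = 35 + H² + 2*H)
g = 3513 (g = 3600 - 87 = 3513)
A(-272)/(√(44729 + g)) = (35 + (-272)² + 2*(-272))/(√(44729 + 3513)) = (35 + 73984 - 544)/(√48242) = 73475*(√48242/48242) = 73475*√48242/48242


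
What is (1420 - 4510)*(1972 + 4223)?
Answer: -19142550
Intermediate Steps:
(1420 - 4510)*(1972 + 4223) = -3090*6195 = -19142550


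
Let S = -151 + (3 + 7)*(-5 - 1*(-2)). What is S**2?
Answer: 32761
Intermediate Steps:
S = -181 (S = -151 + 10*(-5 + 2) = -151 + 10*(-3) = -151 - 30 = -181)
S**2 = (-181)**2 = 32761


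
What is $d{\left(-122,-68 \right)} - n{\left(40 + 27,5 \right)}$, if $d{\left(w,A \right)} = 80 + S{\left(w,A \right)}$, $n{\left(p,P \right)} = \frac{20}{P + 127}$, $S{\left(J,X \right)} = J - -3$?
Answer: $- \frac{1292}{33} \approx -39.151$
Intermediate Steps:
$S{\left(J,X \right)} = 3 + J$ ($S{\left(J,X \right)} = J + 3 = 3 + J$)
$n{\left(p,P \right)} = \frac{20}{127 + P}$
$d{\left(w,A \right)} = 83 + w$ ($d{\left(w,A \right)} = 80 + \left(3 + w\right) = 83 + w$)
$d{\left(-122,-68 \right)} - n{\left(40 + 27,5 \right)} = \left(83 - 122\right) - \frac{20}{127 + 5} = -39 - \frac{20}{132} = -39 - 20 \cdot \frac{1}{132} = -39 - \frac{5}{33} = - \frac{1292}{33}$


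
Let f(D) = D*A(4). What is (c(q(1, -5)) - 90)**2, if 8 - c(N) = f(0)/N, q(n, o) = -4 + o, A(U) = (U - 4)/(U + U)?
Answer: 6724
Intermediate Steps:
A(U) = (-4 + U)/(2*U) (A(U) = (-4 + U)/((2*U)) = (-4 + U)*(1/(2*U)) = (-4 + U)/(2*U))
f(D) = 0 (f(D) = D*((1/2)*(-4 + 4)/4) = D*((1/2)*(1/4)*0) = D*0 = 0)
c(N) = 8 (c(N) = 8 - 0/N = 8 - 1*0 = 8 + 0 = 8)
(c(q(1, -5)) - 90)**2 = (8 - 90)**2 = (-82)**2 = 6724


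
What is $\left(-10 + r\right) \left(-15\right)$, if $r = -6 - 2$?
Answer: $270$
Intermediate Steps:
$r = -8$ ($r = -6 - 2 = -8$)
$\left(-10 + r\right) \left(-15\right) = \left(-10 - 8\right) \left(-15\right) = \left(-18\right) \left(-15\right) = 270$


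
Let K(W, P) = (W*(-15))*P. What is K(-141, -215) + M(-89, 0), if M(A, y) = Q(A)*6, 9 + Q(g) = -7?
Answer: -454821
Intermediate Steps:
Q(g) = -16 (Q(g) = -9 - 7 = -16)
K(W, P) = -15*P*W (K(W, P) = (-15*W)*P = -15*P*W)
M(A, y) = -96 (M(A, y) = -16*6 = -96)
K(-141, -215) + M(-89, 0) = -15*(-215)*(-141) - 96 = -454725 - 96 = -454821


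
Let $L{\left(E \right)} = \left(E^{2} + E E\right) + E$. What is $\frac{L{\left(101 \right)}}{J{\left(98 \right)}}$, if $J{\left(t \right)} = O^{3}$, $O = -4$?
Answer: $- \frac{20503}{64} \approx -320.36$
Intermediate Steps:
$L{\left(E \right)} = E + 2 E^{2}$ ($L{\left(E \right)} = \left(E^{2} + E^{2}\right) + E = 2 E^{2} + E = E + 2 E^{2}$)
$J{\left(t \right)} = -64$ ($J{\left(t \right)} = \left(-4\right)^{3} = -64$)
$\frac{L{\left(101 \right)}}{J{\left(98 \right)}} = \frac{101 \left(1 + 2 \cdot 101\right)}{-64} = 101 \left(1 + 202\right) \left(- \frac{1}{64}\right) = 101 \cdot 203 \left(- \frac{1}{64}\right) = 20503 \left(- \frac{1}{64}\right) = - \frac{20503}{64}$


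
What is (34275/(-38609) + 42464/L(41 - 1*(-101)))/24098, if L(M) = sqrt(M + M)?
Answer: -34275/930399682 + 10616*sqrt(71)/855479 ≈ 0.10453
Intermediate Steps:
L(M) = sqrt(2)*sqrt(M) (L(M) = sqrt(2*M) = sqrt(2)*sqrt(M))
(34275/(-38609) + 42464/L(41 - 1*(-101)))/24098 = (34275/(-38609) + 42464/((sqrt(2)*sqrt(41 - 1*(-101)))))/24098 = (34275*(-1/38609) + 42464/((sqrt(2)*sqrt(41 + 101))))*(1/24098) = (-34275/38609 + 42464/((sqrt(2)*sqrt(142))))*(1/24098) = (-34275/38609 + 42464/((2*sqrt(71))))*(1/24098) = (-34275/38609 + 42464*(sqrt(71)/142))*(1/24098) = (-34275/38609 + 21232*sqrt(71)/71)*(1/24098) = -34275/930399682 + 10616*sqrt(71)/855479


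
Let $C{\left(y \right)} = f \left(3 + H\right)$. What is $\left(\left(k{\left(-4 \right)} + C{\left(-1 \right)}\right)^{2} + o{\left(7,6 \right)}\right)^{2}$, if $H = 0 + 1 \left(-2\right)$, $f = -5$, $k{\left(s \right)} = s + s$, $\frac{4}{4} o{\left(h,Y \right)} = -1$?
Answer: $28224$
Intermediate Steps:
$o{\left(h,Y \right)} = -1$
$k{\left(s \right)} = 2 s$
$H = -2$ ($H = 0 - 2 = -2$)
$C{\left(y \right)} = -5$ ($C{\left(y \right)} = - 5 \left(3 - 2\right) = \left(-5\right) 1 = -5$)
$\left(\left(k{\left(-4 \right)} + C{\left(-1 \right)}\right)^{2} + o{\left(7,6 \right)}\right)^{2} = \left(\left(2 \left(-4\right) - 5\right)^{2} - 1\right)^{2} = \left(\left(-8 - 5\right)^{2} - 1\right)^{2} = \left(\left(-13\right)^{2} - 1\right)^{2} = \left(169 - 1\right)^{2} = 168^{2} = 28224$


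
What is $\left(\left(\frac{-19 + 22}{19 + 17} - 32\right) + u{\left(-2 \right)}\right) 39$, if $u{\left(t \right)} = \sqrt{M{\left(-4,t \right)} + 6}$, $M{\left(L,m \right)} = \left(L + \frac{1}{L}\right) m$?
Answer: $- \frac{4979}{4} + \frac{39 \sqrt{58}}{2} \approx -1096.2$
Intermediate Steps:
$M{\left(L,m \right)} = m \left(L + \frac{1}{L}\right)$
$u{\left(t \right)} = \sqrt{6 - \frac{17 t}{4}}$ ($u{\left(t \right)} = \sqrt{\left(- 4 t + \frac{t}{-4}\right) + 6} = \sqrt{\left(- 4 t + t \left(- \frac{1}{4}\right)\right) + 6} = \sqrt{\left(- 4 t - \frac{t}{4}\right) + 6} = \sqrt{- \frac{17 t}{4} + 6} = \sqrt{6 - \frac{17 t}{4}}$)
$\left(\left(\frac{-19 + 22}{19 + 17} - 32\right) + u{\left(-2 \right)}\right) 39 = \left(\left(\frac{-19 + 22}{19 + 17} - 32\right) + \frac{\sqrt{24 - -34}}{2}\right) 39 = \left(\left(\frac{3}{36} - 32\right) + \frac{\sqrt{24 + 34}}{2}\right) 39 = \left(\left(3 \cdot \frac{1}{36} - 32\right) + \frac{\sqrt{58}}{2}\right) 39 = \left(\left(\frac{1}{12} - 32\right) + \frac{\sqrt{58}}{2}\right) 39 = \left(- \frac{383}{12} + \frac{\sqrt{58}}{2}\right) 39 = - \frac{4979}{4} + \frac{39 \sqrt{58}}{2}$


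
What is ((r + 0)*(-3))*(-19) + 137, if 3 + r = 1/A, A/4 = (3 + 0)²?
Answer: -389/12 ≈ -32.417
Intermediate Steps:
A = 36 (A = 4*(3 + 0)² = 4*3² = 4*9 = 36)
r = -107/36 (r = -3 + 1/36 = -107/36 ≈ -2.9722)
((r + 0)*(-3))*(-19) + 137 = ((-107/36 + 0)*(-3))*(-19) + 137 = -107/36*(-3)*(-19) + 137 = (107/12)*(-19) + 137 = -2033/12 + 137 = -389/12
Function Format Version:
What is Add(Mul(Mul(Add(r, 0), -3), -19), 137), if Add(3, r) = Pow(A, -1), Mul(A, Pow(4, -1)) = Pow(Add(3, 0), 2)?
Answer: Rational(-389, 12) ≈ -32.417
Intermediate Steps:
A = 36 (A = Mul(4, Pow(Add(3, 0), 2)) = Mul(4, Pow(3, 2)) = Mul(4, 9) = 36)
r = Rational(-107, 36) (r = Add(-3, Pow(36, -1)) = Add(-3, Rational(1, 36)) = Rational(-107, 36) ≈ -2.9722)
Add(Mul(Mul(Add(r, 0), -3), -19), 137) = Add(Mul(Mul(Add(Rational(-107, 36), 0), -3), -19), 137) = Add(Mul(Mul(Rational(-107, 36), -3), -19), 137) = Add(Mul(Rational(107, 12), -19), 137) = Add(Rational(-2033, 12), 137) = Rational(-389, 12)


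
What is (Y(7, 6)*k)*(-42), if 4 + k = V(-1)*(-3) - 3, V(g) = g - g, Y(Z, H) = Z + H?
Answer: 3822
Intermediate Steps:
Y(Z, H) = H + Z
V(g) = 0
k = -7 (k = -4 + (0*(-3) - 3) = -4 + (0 - 3) = -4 - 3 = -7)
(Y(7, 6)*k)*(-42) = ((6 + 7)*(-7))*(-42) = (13*(-7))*(-42) = -91*(-42) = 3822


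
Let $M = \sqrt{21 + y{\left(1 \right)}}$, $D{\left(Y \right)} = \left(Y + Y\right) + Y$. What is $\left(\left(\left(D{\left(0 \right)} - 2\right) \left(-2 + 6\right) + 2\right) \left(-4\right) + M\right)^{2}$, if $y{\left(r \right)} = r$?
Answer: $\left(24 + \sqrt{22}\right)^{2} \approx 823.14$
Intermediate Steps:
$D{\left(Y \right)} = 3 Y$ ($D{\left(Y \right)} = 2 Y + Y = 3 Y$)
$M = \sqrt{22}$ ($M = \sqrt{21 + 1} = \sqrt{22} \approx 4.6904$)
$\left(\left(\left(D{\left(0 \right)} - 2\right) \left(-2 + 6\right) + 2\right) \left(-4\right) + M\right)^{2} = \left(\left(\left(3 \cdot 0 - 2\right) \left(-2 + 6\right) + 2\right) \left(-4\right) + \sqrt{22}\right)^{2} = \left(\left(\left(0 - 2\right) 4 + 2\right) \left(-4\right) + \sqrt{22}\right)^{2} = \left(\left(\left(-2\right) 4 + 2\right) \left(-4\right) + \sqrt{22}\right)^{2} = \left(\left(-8 + 2\right) \left(-4\right) + \sqrt{22}\right)^{2} = \left(\left(-6\right) \left(-4\right) + \sqrt{22}\right)^{2} = \left(24 + \sqrt{22}\right)^{2}$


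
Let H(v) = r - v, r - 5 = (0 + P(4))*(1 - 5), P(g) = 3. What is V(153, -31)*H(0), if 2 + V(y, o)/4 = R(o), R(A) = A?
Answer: 924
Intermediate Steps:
r = -7 (r = 5 + (0 + 3)*(1 - 5) = 5 + 3*(-4) = 5 - 12 = -7)
H(v) = -7 - v
V(y, o) = -8 + 4*o
V(153, -31)*H(0) = (-8 + 4*(-31))*(-7 - 1*0) = (-8 - 124)*(-7 + 0) = -132*(-7) = 924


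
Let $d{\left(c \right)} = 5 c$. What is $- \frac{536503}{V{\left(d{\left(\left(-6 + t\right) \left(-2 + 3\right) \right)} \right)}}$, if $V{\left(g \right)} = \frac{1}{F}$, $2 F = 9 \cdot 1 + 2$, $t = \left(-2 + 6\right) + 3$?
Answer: $- \frac{5901533}{2} \approx -2.9508 \cdot 10^{6}$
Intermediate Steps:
$t = 7$ ($t = 4 + 3 = 7$)
$F = \frac{11}{2}$ ($F = \frac{9 \cdot 1 + 2}{2} = \frac{9 + 2}{2} = \frac{1}{2} \cdot 11 = \frac{11}{2} \approx 5.5$)
$V{\left(g \right)} = \frac{2}{11}$ ($V{\left(g \right)} = \frac{1}{\frac{11}{2}} = \frac{2}{11}$)
$- \frac{536503}{V{\left(d{\left(\left(-6 + t\right) \left(-2 + 3\right) \right)} \right)}} = - \frac{536503}{\frac{2}{11}} = \left(-536503\right) \frac{11}{2} = - \frac{5901533}{2}$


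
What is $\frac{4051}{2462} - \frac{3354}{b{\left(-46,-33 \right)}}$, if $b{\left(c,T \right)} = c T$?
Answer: $- \frac{351355}{622886} \approx -0.56408$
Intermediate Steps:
$b{\left(c,T \right)} = T c$
$\frac{4051}{2462} - \frac{3354}{b{\left(-46,-33 \right)}} = \frac{4051}{2462} - \frac{3354}{\left(-33\right) \left(-46\right)} = 4051 \cdot \frac{1}{2462} - \frac{3354}{1518} = \frac{4051}{2462} - \frac{559}{253} = - \frac{351355}{622886}$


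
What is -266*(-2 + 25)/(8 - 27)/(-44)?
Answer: -161/22 ≈ -7.3182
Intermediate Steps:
-266*(-2 + 25)/(8 - 27)/(-44) = -266*23/(-19)*(-1)/44 = -266*23*(-1/19)*(-1)/44 = -(-322)*(-1)/44 = -266*23/836 = -161/22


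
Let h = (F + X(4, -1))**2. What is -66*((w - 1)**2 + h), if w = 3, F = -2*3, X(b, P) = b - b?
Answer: -2640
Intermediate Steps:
X(b, P) = 0
F = -6
h = 36 (h = (-6 + 0)**2 = (-6)**2 = 36)
-66*((w - 1)**2 + h) = -66*((3 - 1)**2 + 36) = -66*(2**2 + 36) = -66*(4 + 36) = -66*40 = -2640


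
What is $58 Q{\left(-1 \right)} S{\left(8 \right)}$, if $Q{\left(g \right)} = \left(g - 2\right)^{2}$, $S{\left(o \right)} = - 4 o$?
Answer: $-16704$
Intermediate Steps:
$Q{\left(g \right)} = \left(-2 + g\right)^{2}$
$58 Q{\left(-1 \right)} S{\left(8 \right)} = 58 \left(-2 - 1\right)^{2} \left(\left(-4\right) 8\right) = 58 \left(-3\right)^{2} \left(-32\right) = 58 \cdot 9 \left(-32\right) = 522 \left(-32\right) = -16704$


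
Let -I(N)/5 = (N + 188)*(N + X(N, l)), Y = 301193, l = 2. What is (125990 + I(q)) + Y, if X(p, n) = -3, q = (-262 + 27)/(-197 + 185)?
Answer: 59035807/144 ≈ 4.0997e+5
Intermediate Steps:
q = 235/12 (q = -235/(-12) = -235*(-1/12) = 235/12 ≈ 19.583)
I(N) = -5*(-3 + N)*(188 + N) (I(N) = -5*(N + 188)*(N - 3) = -5*(188 + N)*(-3 + N) = -5*(-3 + N)*(188 + N))
(125990 + I(q)) + Y = (125990 + (2820 - 925*235/12 - 5*(235/12)²)) + 301193 = (125990 + (2820 - 217375/12 - 5*55225/144)) + 301193 = (125990 + (2820 - 217375/12 - 276125/144)) + 301193 = (125990 - 2478545/144) + 301193 = 15664015/144 + 301193 = 59035807/144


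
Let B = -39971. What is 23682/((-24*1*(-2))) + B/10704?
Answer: 5241115/10704 ≈ 489.64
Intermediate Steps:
23682/((-24*1*(-2))) + B/10704 = 23682/((-24*1*(-2))) - 39971/10704 = 23682/((-24*(-2))) - 39971*1/10704 = 23682/48 - 39971/10704 = 23682*(1/48) - 39971/10704 = 3947/8 - 39971/10704 = 5241115/10704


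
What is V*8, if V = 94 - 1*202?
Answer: -864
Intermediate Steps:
V = -108 (V = 94 - 202 = -108)
V*8 = -108*8 = -864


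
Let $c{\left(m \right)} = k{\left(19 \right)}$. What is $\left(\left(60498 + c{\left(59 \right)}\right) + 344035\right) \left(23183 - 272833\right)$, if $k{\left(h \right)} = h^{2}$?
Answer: $-101081787100$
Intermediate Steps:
$c{\left(m \right)} = 361$ ($c{\left(m \right)} = 19^{2} = 361$)
$\left(\left(60498 + c{\left(59 \right)}\right) + 344035\right) \left(23183 - 272833\right) = \left(\left(60498 + 361\right) + 344035\right) \left(23183 - 272833\right) = \left(60859 + 344035\right) \left(-249650\right) = 404894 \left(-249650\right) = -101081787100$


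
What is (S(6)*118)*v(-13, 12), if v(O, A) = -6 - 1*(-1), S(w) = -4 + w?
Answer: -1180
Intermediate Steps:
v(O, A) = -5 (v(O, A) = -6 + 1 = -5)
(S(6)*118)*v(-13, 12) = ((-4 + 6)*118)*(-5) = (2*118)*(-5) = 236*(-5) = -1180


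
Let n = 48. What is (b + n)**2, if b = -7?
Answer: 1681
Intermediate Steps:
(b + n)**2 = (-7 + 48)**2 = 41**2 = 1681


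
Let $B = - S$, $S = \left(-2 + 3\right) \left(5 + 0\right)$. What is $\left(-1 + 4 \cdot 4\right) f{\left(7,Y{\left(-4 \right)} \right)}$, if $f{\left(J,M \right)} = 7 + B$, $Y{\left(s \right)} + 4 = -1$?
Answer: $30$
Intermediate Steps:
$Y{\left(s \right)} = -5$ ($Y{\left(s \right)} = -4 - 1 = -5$)
$S = 5$ ($S = 1 \cdot 5 = 5$)
$B = -5$ ($B = \left(-1\right) 5 = -5$)
$f{\left(J,M \right)} = 2$ ($f{\left(J,M \right)} = 7 - 5 = 2$)
$\left(-1 + 4 \cdot 4\right) f{\left(7,Y{\left(-4 \right)} \right)} = \left(-1 + 4 \cdot 4\right) 2 = \left(-1 + 16\right) 2 = 15 \cdot 2 = 30$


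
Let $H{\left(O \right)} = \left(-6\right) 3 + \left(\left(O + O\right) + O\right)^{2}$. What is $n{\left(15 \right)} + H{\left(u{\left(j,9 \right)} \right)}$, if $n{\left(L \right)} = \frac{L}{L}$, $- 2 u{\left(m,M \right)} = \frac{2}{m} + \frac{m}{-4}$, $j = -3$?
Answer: $- \frac{1087}{64} \approx -16.984$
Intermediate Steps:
$u{\left(m,M \right)} = - \frac{1}{m} + \frac{m}{8}$ ($u{\left(m,M \right)} = - \frac{\frac{2}{m} + \frac{m}{-4}}{2} = - \frac{\frac{2}{m} + m \left(- \frac{1}{4}\right)}{2} = - \frac{\frac{2}{m} - \frac{m}{4}}{2} = - \frac{1}{m} + \frac{m}{8}$)
$n{\left(L \right)} = 1$
$H{\left(O \right)} = -18 + 9 O^{2}$ ($H{\left(O \right)} = -18 + \left(2 O + O\right)^{2} = -18 + \left(3 O\right)^{2} = -18 + 9 O^{2}$)
$n{\left(15 \right)} + H{\left(u{\left(j,9 \right)} \right)} = 1 - \left(18 - 9 \left(- \frac{1}{-3} + \frac{1}{8} \left(-3\right)\right)^{2}\right) = 1 - \left(18 - 9 \left(\left(-1\right) \left(- \frac{1}{3}\right) - \frac{3}{8}\right)^{2}\right) = 1 - \left(18 - 9 \left(\frac{1}{3} - \frac{3}{8}\right)^{2}\right) = 1 - \left(18 - 9 \left(- \frac{1}{24}\right)^{2}\right) = 1 + \left(-18 + 9 \cdot \frac{1}{576}\right) = 1 + \left(-18 + \frac{1}{64}\right) = 1 - \frac{1151}{64} = - \frac{1087}{64}$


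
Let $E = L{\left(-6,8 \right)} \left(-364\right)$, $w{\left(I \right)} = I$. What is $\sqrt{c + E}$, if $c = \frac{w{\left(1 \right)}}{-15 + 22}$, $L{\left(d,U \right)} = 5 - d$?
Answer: $\frac{i \sqrt{196189}}{7} \approx 63.276 i$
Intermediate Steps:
$E = -4004$ ($E = \left(5 - -6\right) \left(-364\right) = \left(5 + 6\right) \left(-364\right) = 11 \left(-364\right) = -4004$)
$c = \frac{1}{7}$ ($c = \frac{1}{-15 + 22} \cdot 1 = \frac{1}{7} \cdot 1 = \frac{1}{7} \approx 0.14286$)
$\sqrt{c + E} = \sqrt{\frac{1}{7} - 4004} = \sqrt{- \frac{28027}{7}} = \frac{i \sqrt{196189}}{7}$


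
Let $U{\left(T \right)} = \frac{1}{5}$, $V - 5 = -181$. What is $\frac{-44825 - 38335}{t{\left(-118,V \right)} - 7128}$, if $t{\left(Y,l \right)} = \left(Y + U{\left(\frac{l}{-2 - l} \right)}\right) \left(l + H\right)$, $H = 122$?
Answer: $\frac{7700}{71} \approx 108.45$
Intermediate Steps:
$V = -176$ ($V = 5 - 181 = -176$)
$U{\left(T \right)} = \frac{1}{5}$
$t{\left(Y,l \right)} = \left(122 + l\right) \left(\frac{1}{5} + Y\right)$ ($t{\left(Y,l \right)} = \left(Y + \frac{1}{5}\right) \left(l + 122\right) = \left(\frac{1}{5} + Y\right) \left(122 + l\right) = \left(122 + l\right) \left(\frac{1}{5} + Y\right)$)
$\frac{-44825 - 38335}{t{\left(-118,V \right)} - 7128} = \frac{-44825 - 38335}{\left(\frac{122}{5} + 122 \left(-118\right) + \frac{1}{5} \left(-176\right) - -20768\right) - 7128} = - \frac{83160}{\left(\frac{122}{5} - 14396 - \frac{176}{5} + 20768\right) - 7128} = - \frac{83160}{\frac{31806}{5} - 7128} = - \frac{83160}{- \frac{3834}{5}} = \left(-83160\right) \left(- \frac{5}{3834}\right) = \frac{7700}{71}$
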